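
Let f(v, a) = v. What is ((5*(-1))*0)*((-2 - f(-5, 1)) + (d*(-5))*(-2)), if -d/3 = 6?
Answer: 0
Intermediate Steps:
d = -18 (d = -3*6 = -18)
((5*(-1))*0)*((-2 - f(-5, 1)) + (d*(-5))*(-2)) = ((5*(-1))*0)*((-2 - 1*(-5)) - 18*(-5)*(-2)) = (-5*0)*((-2 + 5) + 90*(-2)) = 0*(3 - 180) = 0*(-177) = 0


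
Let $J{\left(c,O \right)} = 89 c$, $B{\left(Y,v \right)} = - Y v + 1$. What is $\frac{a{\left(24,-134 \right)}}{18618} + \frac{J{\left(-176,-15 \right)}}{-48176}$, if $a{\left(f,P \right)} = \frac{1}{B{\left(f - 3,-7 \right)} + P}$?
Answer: $\frac{255181319}{784823172} \approx 0.32514$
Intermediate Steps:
$B{\left(Y,v \right)} = 1 - Y v$ ($B{\left(Y,v \right)} = - Y v + 1 = 1 - Y v$)
$a{\left(f,P \right)} = \frac{1}{-20 + P + 7 f}$ ($a{\left(f,P \right)} = \frac{1}{\left(1 - \left(f - 3\right) \left(-7\right)\right) + P} = \frac{1}{\left(1 - \left(-3 + f\right) \left(-7\right)\right) + P} = \frac{1}{\left(1 + \left(-21 + 7 f\right)\right) + P} = \frac{1}{\left(-20 + 7 f\right) + P} = \frac{1}{-20 + P + 7 f}$)
$\frac{a{\left(24,-134 \right)}}{18618} + \frac{J{\left(-176,-15 \right)}}{-48176} = \frac{1}{\left(-20 - 134 + 7 \cdot 24\right) 18618} + \frac{89 \left(-176\right)}{-48176} = \frac{1}{-20 - 134 + 168} \cdot \frac{1}{18618} - - \frac{979}{3011} = \frac{1}{14} \cdot \frac{1}{18618} + \frac{979}{3011} = \frac{1}{260652} + \frac{979}{3011} = \frac{255181319}{784823172}$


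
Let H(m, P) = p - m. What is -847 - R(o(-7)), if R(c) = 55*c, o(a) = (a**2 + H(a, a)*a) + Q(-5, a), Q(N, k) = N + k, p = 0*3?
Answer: -187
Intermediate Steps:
p = 0
H(m, P) = -m (H(m, P) = 0 - m = -m)
o(a) = -5 + a (o(a) = (a**2 + (-a)*a) + (-5 + a) = (a**2 - a**2) + (-5 + a) = 0 + (-5 + a) = -5 + a)
-847 - R(o(-7)) = -847 - 55*(-5 - 7) = -847 - 55*(-12) = -847 - 1*(-660) = -847 + 660 = -187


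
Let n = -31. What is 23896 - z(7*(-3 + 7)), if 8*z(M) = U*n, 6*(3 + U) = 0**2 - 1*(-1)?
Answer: 1146481/48 ≈ 23885.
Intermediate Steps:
U = -17/6 (U = -3 + (0**2 - 1*(-1))/6 = -3 + (0 + 1)/6 = -3 + (1/6)*1 = -3 + 1/6 = -17/6 ≈ -2.8333)
z(M) = 527/48 (z(M) = (-17/6*(-31))/8 = (1/8)*(527/6) = 527/48)
23896 - z(7*(-3 + 7)) = 23896 - 1*527/48 = 23896 - 527/48 = 1146481/48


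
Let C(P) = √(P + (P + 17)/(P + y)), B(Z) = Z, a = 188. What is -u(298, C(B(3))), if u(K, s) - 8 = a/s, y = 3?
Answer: -8 - 188*√57/19 ≈ -82.704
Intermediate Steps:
C(P) = √(P + (17 + P)/(3 + P)) (C(P) = √(P + (P + 17)/(P + 3)) = √(P + (17 + P)/(3 + P)))
u(K, s) = 8 + 188/s
-u(298, C(B(3))) = -(8 + 188/(√((17 + 3 + 3*(3 + 3))/(3 + 3)))) = -(8 + 188/(√((17 + 3 + 3*6)/6))) = -(8 + 188/(√((17 + 3 + 18)/6))) = -(8 + 188/(√((⅙)*38))) = -(8 + 188/(√(19/3))) = -(8 + 188/((√57/3))) = -(8 + 188*(√57/19)) = -(8 + 188*√57/19) = -8 - 188*√57/19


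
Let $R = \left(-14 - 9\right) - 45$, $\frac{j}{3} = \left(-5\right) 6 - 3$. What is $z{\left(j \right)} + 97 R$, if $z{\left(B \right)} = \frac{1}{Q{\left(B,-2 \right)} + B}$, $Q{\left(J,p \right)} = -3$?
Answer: $- \frac{672793}{102} \approx -6596.0$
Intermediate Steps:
$j = -99$ ($j = 3 \left(\left(-5\right) 6 - 3\right) = 3 \left(-30 - 3\right) = 3 \left(-33\right) = -99$)
$R = -68$ ($R = -23 - 45 = -68$)
$z{\left(B \right)} = \frac{1}{-3 + B}$
$z{\left(j \right)} + 97 R = \frac{1}{-3 - 99} + 97 \left(-68\right) = \frac{1}{-102} - 6596 = - \frac{1}{102} - 6596 = - \frac{672793}{102}$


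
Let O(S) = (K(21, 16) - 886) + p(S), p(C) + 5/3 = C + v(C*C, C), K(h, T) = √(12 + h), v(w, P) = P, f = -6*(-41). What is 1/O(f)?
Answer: -3561/1408672 - 9*√33/1408672 ≈ -0.0025646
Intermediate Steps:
f = 246
p(C) = -5/3 + 2*C (p(C) = -5/3 + (C + C) = -5/3 + 2*C)
O(S) = -2663/3 + √33 + 2*S (O(S) = (√(12 + 21) - 886) + (-5/3 + 2*S) = (√33 - 886) + (-5/3 + 2*S) = (-886 + √33) + (-5/3 + 2*S) = -2663/3 + √33 + 2*S)
1/O(f) = 1/(-2663/3 + √33 + 2*246) = 1/(-2663/3 + √33 + 492) = 1/(-1187/3 + √33)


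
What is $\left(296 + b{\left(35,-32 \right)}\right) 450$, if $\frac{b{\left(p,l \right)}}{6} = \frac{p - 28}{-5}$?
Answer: $129420$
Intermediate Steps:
$b{\left(p,l \right)} = \frac{168}{5} - \frac{6 p}{5}$ ($b{\left(p,l \right)} = 6 \frac{p - 28}{-5} = 6 \left(-28 + p\right) \left(- \frac{1}{5}\right) = 6 \left(\frac{28}{5} - \frac{p}{5}\right) = \frac{168}{5} - \frac{6 p}{5}$)
$\left(296 + b{\left(35,-32 \right)}\right) 450 = \left(296 + \left(\frac{168}{5} - 42\right)\right) 450 = \left(296 - \frac{42}{5}\right) 450 = \frac{1438}{5} \cdot 450 = 129420$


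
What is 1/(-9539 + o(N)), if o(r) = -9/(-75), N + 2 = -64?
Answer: -25/238472 ≈ -0.00010483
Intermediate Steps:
N = -66 (N = -2 - 64 = -66)
o(r) = 3/25 (o(r) = -9*(-1/75) = 3/25)
1/(-9539 + o(N)) = 1/(-9539 + 3/25) = 1/(-238472/25) = -25/238472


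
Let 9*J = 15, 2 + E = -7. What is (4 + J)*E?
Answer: -51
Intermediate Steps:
E = -9 (E = -2 - 7 = -9)
J = 5/3 (J = (1/9)*15 = 5/3 ≈ 1.6667)
(4 + J)*E = (4 + 5/3)*(-9) = (17/3)*(-9) = -51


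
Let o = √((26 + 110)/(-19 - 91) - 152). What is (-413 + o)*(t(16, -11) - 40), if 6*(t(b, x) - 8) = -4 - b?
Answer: 43778/3 - 1484*I*√2365/165 ≈ 14593.0 - 437.39*I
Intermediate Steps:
t(b, x) = 22/3 - b/6 (t(b, x) = 8 + (-4 - b)/6 = 8 + (-⅔ - b/6) = 22/3 - b/6)
o = 14*I*√2365/55 (o = √(136/(-110) - 152) = √(136*(-1/110) - 152) = √(-68/55 - 152) = √(-8428/55) = 14*I*√2365/55 ≈ 12.379*I)
(-413 + o)*(t(16, -11) - 40) = (-413 + 14*I*√2365/55)*((22/3 - ⅙*16) - 40) = (-413 + 14*I*√2365/55)*((22/3 - 8/3) - 40) = (-413 + 14*I*√2365/55)*(14/3 - 40) = (-413 + 14*I*√2365/55)*(-106/3) = 43778/3 - 1484*I*√2365/165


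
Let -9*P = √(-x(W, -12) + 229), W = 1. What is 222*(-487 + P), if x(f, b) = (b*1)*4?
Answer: -108114 - 74*√277/3 ≈ -1.0852e+5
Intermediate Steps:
x(f, b) = 4*b (x(f, b) = b*4 = 4*b)
P = -√277/9 (P = -√(-4*(-12) + 229)/9 = -√(-1*(-48) + 229)/9 = -√(48 + 229)/9 = -√277/9 ≈ -1.8493)
222*(-487 + P) = 222*(-487 - √277/9) = -108114 - 74*√277/3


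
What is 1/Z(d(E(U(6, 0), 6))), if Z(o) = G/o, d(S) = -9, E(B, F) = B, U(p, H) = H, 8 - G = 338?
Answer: 3/110 ≈ 0.027273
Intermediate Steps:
G = -330 (G = 8 - 1*338 = 8 - 338 = -330)
Z(o) = -330/o
1/Z(d(E(U(6, 0), 6))) = 1/(-330/(-9)) = 1/(-330*(-⅑)) = 1/(110/3) = 3/110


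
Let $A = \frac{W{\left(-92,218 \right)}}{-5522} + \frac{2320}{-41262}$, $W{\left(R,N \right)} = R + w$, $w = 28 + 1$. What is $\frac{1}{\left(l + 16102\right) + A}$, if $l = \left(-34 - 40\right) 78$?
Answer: $\frac{113924382}{1176833760293} \approx 9.6806 \cdot 10^{-5}$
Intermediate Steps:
$l = -5772$ ($l = \left(-74\right) 78 = -5772$)
$w = 29$
$W{\left(R,N \right)} = 29 + R$ ($W{\left(R,N \right)} = R + 29 = 29 + R$)
$A = - \frac{5105767}{113924382}$ ($A = \frac{29 - 92}{-5522} + \frac{2320}{-41262} = \left(-63\right) \left(- \frac{1}{5522}\right) + 2320 \left(- \frac{1}{41262}\right) = \frac{63}{5522} - \frac{1160}{20631} = - \frac{5105767}{113924382} \approx -0.044817$)
$\frac{1}{\left(l + 16102\right) + A} = \frac{1}{\left(-5772 + 16102\right) - \frac{5105767}{113924382}} = \frac{1}{10330 - \frac{5105767}{113924382}} = \frac{1}{\frac{1176833760293}{113924382}} = \frac{113924382}{1176833760293}$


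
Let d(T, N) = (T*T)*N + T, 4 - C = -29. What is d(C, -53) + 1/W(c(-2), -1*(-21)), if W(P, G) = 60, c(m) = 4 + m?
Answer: -3461039/60 ≈ -57684.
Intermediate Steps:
C = 33 (C = 4 - 1*(-29) = 4 + 29 = 33)
d(T, N) = T + N*T² (d(T, N) = T²*N + T = N*T² + T = T + N*T²)
d(C, -53) + 1/W(c(-2), -1*(-21)) = 33*(1 - 53*33) + 1/60 = 33*(1 - 1749) + 1/60 = 33*(-1748) + 1/60 = -57684 + 1/60 = -3461039/60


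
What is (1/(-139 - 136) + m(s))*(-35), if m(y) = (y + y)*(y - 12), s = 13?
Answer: -50043/55 ≈ -909.87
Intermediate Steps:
m(y) = 2*y*(-12 + y) (m(y) = (2*y)*(-12 + y) = 2*y*(-12 + y))
(1/(-139 - 136) + m(s))*(-35) = (1/(-139 - 136) + 2*13*(-12 + 13))*(-35) = (1/(-275) + 2*13*1)*(-35) = (-1/275 + 26)*(-35) = (7149/275)*(-35) = -50043/55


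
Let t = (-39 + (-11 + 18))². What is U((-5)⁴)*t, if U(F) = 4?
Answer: 4096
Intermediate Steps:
t = 1024 (t = (-39 + 7)² = (-32)² = 1024)
U((-5)⁴)*t = 4*1024 = 4096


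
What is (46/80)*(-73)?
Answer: -1679/40 ≈ -41.975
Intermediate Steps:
(46/80)*(-73) = ((1/80)*46)*(-73) = (23/40)*(-73) = -1679/40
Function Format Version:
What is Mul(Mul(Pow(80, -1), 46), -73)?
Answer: Rational(-1679, 40) ≈ -41.975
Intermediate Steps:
Mul(Mul(Pow(80, -1), 46), -73) = Mul(Mul(Rational(1, 80), 46), -73) = Mul(Rational(23, 40), -73) = Rational(-1679, 40)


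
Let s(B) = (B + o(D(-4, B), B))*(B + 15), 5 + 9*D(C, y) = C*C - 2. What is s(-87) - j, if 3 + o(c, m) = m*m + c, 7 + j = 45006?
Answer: -583559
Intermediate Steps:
j = 44999 (j = -7 + 45006 = 44999)
D(C, y) = -7/9 + C²/9 (D(C, y) = -5/9 + (C*C - 2)/9 = -5/9 + (C² - 2)/9 = -5/9 + (-2 + C²)/9 = -5/9 + (-2/9 + C²/9) = -7/9 + C²/9)
o(c, m) = -3 + c + m² (o(c, m) = -3 + (m*m + c) = -3 + (m² + c) = -3 + (c + m²) = -3 + c + m²)
s(B) = (15 + B)*(-2 + B + B²) (s(B) = (B + (-3 + (-7/9 + (⅑)*(-4)²) + B²))*(B + 15) = (B + (-3 + (-7/9 + (⅑)*16) + B²))*(15 + B) = (B + (-3 + (-7/9 + 16/9) + B²))*(15 + B) = (B + (-3 + 1 + B²))*(15 + B) = (B + (-2 + B²))*(15 + B) = (-2 + B + B²)*(15 + B) = (15 + B)*(-2 + B + B²))
s(-87) - j = (-30 + (-87)³ + 13*(-87) + 16*(-87)²) - 1*44999 = (-30 - 658503 - 1131 + 16*7569) - 44999 = (-30 - 658503 - 1131 + 121104) - 44999 = -538560 - 44999 = -583559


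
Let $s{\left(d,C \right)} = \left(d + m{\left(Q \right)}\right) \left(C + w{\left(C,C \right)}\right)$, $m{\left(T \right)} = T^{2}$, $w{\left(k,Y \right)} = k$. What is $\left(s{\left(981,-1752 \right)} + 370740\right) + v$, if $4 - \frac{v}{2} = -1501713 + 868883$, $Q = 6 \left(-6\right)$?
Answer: $-6342200$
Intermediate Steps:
$Q = -36$
$v = 1265668$ ($v = 8 - 2 \left(-1501713 + 868883\right) = 8 - -1265660 = 8 + 1265660 = 1265668$)
$s{\left(d,C \right)} = 2 C \left(1296 + d\right)$ ($s{\left(d,C \right)} = \left(d + \left(-36\right)^{2}\right) \left(C + C\right) = \left(d + 1296\right) 2 C = \left(1296 + d\right) 2 C = 2 C \left(1296 + d\right)$)
$\left(s{\left(981,-1752 \right)} + 370740\right) + v = \left(2 \left(-1752\right) \left(1296 + 981\right) + 370740\right) + 1265668 = \left(2 \left(-1752\right) 2277 + 370740\right) + 1265668 = \left(-7978608 + 370740\right) + 1265668 = -7607868 + 1265668 = -6342200$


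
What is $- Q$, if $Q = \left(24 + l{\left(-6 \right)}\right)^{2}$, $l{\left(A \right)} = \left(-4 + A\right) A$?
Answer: $-7056$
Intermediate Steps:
$l{\left(A \right)} = A \left(-4 + A\right)$
$Q = 7056$ ($Q = \left(24 - 6 \left(-4 - 6\right)\right)^{2} = \left(24 - -60\right)^{2} = \left(24 + 60\right)^{2} = 84^{2} = 7056$)
$- Q = \left(-1\right) 7056 = -7056$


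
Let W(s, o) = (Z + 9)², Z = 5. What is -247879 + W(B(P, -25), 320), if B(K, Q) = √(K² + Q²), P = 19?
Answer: -247683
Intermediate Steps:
W(s, o) = 196 (W(s, o) = (5 + 9)² = 14² = 196)
-247879 + W(B(P, -25), 320) = -247879 + 196 = -247683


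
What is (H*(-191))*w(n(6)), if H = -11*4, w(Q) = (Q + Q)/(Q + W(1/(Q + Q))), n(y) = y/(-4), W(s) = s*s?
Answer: 453816/25 ≈ 18153.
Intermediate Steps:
W(s) = s**2
n(y) = -y/4 (n(y) = y*(-1/4) = -y/4)
w(Q) = 2*Q/(Q + 1/(4*Q**2)) (w(Q) = (Q + Q)/(Q + (1/(Q + Q))**2) = (2*Q)/(Q + (1/(2*Q))**2) = (2*Q)/(Q + 1/(4*Q**2)) = 2*Q/(Q + 1/(4*Q**2)))
H = -44
(H*(-191))*w(n(6)) = (-44*(-191))*(8*(-1/4*6)**3/(1 + 4*(-1/4*6)**3)) = 8404*(8*(-3/2)**3/(1 + 4*(-3/2)**3)) = 8404*(8*(-27/8)/(1 + 4*(-27/8))) = 8404*(8*(-27/8)/(1 - 27/2)) = 8404*(8*(-27/8)/(-25/2)) = 8404*(8*(-27/8)*(-2/25)) = 8404*(54/25) = 453816/25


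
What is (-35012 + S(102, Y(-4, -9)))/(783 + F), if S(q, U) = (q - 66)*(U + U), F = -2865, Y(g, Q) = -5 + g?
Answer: 17830/1041 ≈ 17.128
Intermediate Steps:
S(q, U) = 2*U*(-66 + q) (S(q, U) = (-66 + q)*(2*U) = 2*U*(-66 + q))
(-35012 + S(102, Y(-4, -9)))/(783 + F) = (-35012 + 2*(-5 - 4)*(-66 + 102))/(783 - 2865) = (-35012 + 2*(-9)*36)/(-2082) = (-35012 - 648)*(-1/2082) = -35660*(-1/2082) = 17830/1041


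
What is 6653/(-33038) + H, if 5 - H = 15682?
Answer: -517943379/33038 ≈ -15677.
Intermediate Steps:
H = -15677 (H = 5 - 1*15682 = 5 - 15682 = -15677)
6653/(-33038) + H = 6653/(-33038) - 15677 = 6653*(-1/33038) - 15677 = -6653/33038 - 15677 = -517943379/33038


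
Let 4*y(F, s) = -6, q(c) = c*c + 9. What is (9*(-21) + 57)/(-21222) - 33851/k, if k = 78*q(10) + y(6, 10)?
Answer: -26565328/6681393 ≈ -3.9760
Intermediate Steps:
q(c) = 9 + c² (q(c) = c² + 9 = 9 + c²)
y(F, s) = -3/2 (y(F, s) = (¼)*(-6) = -3/2)
k = 17001/2 (k = 78*(9 + 10²) - 3/2 = 78*(9 + 100) - 3/2 = 78*109 - 3/2 = 8502 - 3/2 = 17001/2 ≈ 8500.5)
(9*(-21) + 57)/(-21222) - 33851/k = (9*(-21) + 57)/(-21222) - 33851/17001/2 = (-189 + 57)*(-1/21222) - 33851*2/17001 = -132*(-1/21222) - 67702/17001 = 22/3537 - 67702/17001 = -26565328/6681393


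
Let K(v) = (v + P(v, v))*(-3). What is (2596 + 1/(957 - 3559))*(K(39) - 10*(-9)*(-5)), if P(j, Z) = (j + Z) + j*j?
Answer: -18116349462/1301 ≈ -1.3925e+7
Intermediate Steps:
P(j, Z) = Z + j + j² (P(j, Z) = (Z + j) + j² = Z + j + j²)
K(v) = -9*v - 3*v² (K(v) = (v + (v + v + v²))*(-3) = (v + (v² + 2*v))*(-3) = (v² + 3*v)*(-3) = -9*v - 3*v²)
(2596 + 1/(957 - 3559))*(K(39) - 10*(-9)*(-5)) = (2596 + 1/(957 - 3559))*(3*39*(-3 - 1*39) - 10*(-9)*(-5)) = (2596 + 1/(-2602))*(3*39*(-3 - 39) + 90*(-5)) = (2596 - 1/2602)*(3*39*(-42) - 450) = 6754791*(-4914 - 450)/2602 = (6754791/2602)*(-5364) = -18116349462/1301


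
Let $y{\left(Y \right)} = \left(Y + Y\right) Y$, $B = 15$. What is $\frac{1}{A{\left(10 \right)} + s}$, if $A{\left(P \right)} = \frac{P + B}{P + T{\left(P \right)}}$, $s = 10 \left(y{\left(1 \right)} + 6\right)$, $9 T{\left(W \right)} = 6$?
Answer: $\frac{32}{2635} \approx 0.012144$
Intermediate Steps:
$y{\left(Y \right)} = 2 Y^{2}$ ($y{\left(Y \right)} = 2 Y Y = 2 Y^{2}$)
$T{\left(W \right)} = \frac{2}{3}$ ($T{\left(W \right)} = \frac{1}{9} \cdot 6 = \frac{2}{3}$)
$s = 80$ ($s = 10 \left(2 \cdot 1^{2} + 6\right) = 10 \left(2 \cdot 1 + 6\right) = 10 \left(2 + 6\right) = 10 \cdot 8 = 80$)
$A{\left(P \right)} = \frac{15 + P}{\frac{2}{3} + P}$ ($A{\left(P \right)} = \frac{P + 15}{P + \frac{2}{3}} = \frac{15 + P}{\frac{2}{3} + P}$)
$\frac{1}{A{\left(10 \right)} + s} = \frac{1}{\frac{3 \left(15 + 10\right)}{2 + 3 \cdot 10} + 80} = \frac{1}{3 \frac{1}{2 + 30} \cdot 25 + 80} = \frac{1}{3 \cdot \frac{1}{32} \cdot 25 + 80} = \frac{1}{\frac{75}{32} + 80} = \frac{1}{\frac{2635}{32}} = \frac{32}{2635}$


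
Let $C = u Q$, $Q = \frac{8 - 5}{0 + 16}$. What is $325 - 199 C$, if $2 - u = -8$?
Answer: $- \frac{385}{8} \approx -48.125$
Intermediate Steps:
$Q = \frac{3}{16} \approx 0.1875$
$u = 10$ ($u = 2 - -8 = 2 + 8 = 10$)
$C = \frac{15}{8}$ ($C = 10 \cdot \frac{3}{16} = \frac{15}{8} \approx 1.875$)
$325 - 199 C = 325 - \frac{2985}{8} = - \frac{385}{8}$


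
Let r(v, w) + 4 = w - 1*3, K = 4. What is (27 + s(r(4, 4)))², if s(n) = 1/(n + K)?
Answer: 784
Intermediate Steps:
r(v, w) = -7 + w (r(v, w) = -4 + (w - 1*3) = -4 + (w - 3) = -4 + (-3 + w) = -7 + w)
s(n) = 1/(4 + n) (s(n) = 1/(n + 4) = 1/(4 + n))
(27 + s(r(4, 4)))² = (27 + 1/(4 + (-7 + 4)))² = (27 + 1/(4 - 3))² = (27 + 1/1)² = (27 + 1)² = 28² = 784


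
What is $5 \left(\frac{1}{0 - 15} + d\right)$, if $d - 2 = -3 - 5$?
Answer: $- \frac{91}{3} \approx -30.333$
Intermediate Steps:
$d = -6$ ($d = 2 - 8 = -6$)
$5 \left(\frac{1}{0 - 15} + d\right) = 5 \left(\frac{1}{0 - 15} - 6\right) = 5 \left(\frac{1}{-15} - 6\right) = 5 \left(- \frac{1}{15} - 6\right) = 5 \left(- \frac{91}{15}\right) = - \frac{91}{3}$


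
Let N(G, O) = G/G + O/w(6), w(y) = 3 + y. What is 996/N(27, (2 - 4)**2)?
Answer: 8964/13 ≈ 689.54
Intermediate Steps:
N(G, O) = 1 + O/9 (N(G, O) = G/G + O/(3 + 6) = 1 + O/9)
996/N(27, (2 - 4)**2) = 996/(1 + (2 - 4)**2/9) = 996/(1 + (1/9)*(-2)**2) = 996/(1 + (1/9)*4) = 996/(1 + 4/9) = 996/(13/9) = 996*(9/13) = 8964/13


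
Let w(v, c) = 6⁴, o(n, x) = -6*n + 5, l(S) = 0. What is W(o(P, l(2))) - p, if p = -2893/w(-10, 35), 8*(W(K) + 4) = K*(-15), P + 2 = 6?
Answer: 43879/1296 ≈ 33.857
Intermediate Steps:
P = 4 (P = -2 + 6 = 4)
o(n, x) = 5 - 6*n
W(K) = -4 - 15*K/8 (W(K) = -4 + (K*(-15))/8 = -4 + (-15*K)/8 = -4 - 15*K/8)
w(v, c) = 1296
p = -2893/1296 ≈ -2.2323
W(o(P, l(2))) - p = (-4 - 15*(5 - 6*4)/8) - 1*(-2893/1296) = (-4 - 15*(5 - 24)/8) + 2893/1296 = (-4 - 15/8*(-19)) + 2893/1296 = (-4 + 285/8) + 2893/1296 = 253/8 + 2893/1296 = 43879/1296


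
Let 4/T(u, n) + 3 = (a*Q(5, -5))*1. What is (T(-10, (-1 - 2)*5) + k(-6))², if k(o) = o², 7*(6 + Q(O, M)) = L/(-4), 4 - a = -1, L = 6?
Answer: 292957456/227529 ≈ 1287.6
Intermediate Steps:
a = 5 (a = 4 - 1*(-1) = 4 + 1 = 5)
Q(O, M) = -87/14 (Q(O, M) = -6 + (6/(-4))/7 = -6 + (6*(-¼))/7 = -6 + (⅐)*(-3/2) = -6 - 3/14 = -87/14)
T(u, n) = -56/477 (T(u, n) = 4/(-3 + (5*(-87/14))*1) = 4/(-3 - 435/14*1) = 4/(-3 - 435/14) = 4/(-477/14) = 4*(-14/477) = -56/477)
(T(-10, (-1 - 2)*5) + k(-6))² = (-56/477 + (-6)²)² = (-56/477 + 36)² = (17116/477)² = 292957456/227529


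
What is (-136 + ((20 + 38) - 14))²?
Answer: 8464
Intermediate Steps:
(-136 + ((20 + 38) - 14))² = (-136 + (58 - 14))² = (-136 + 44)² = (-92)² = 8464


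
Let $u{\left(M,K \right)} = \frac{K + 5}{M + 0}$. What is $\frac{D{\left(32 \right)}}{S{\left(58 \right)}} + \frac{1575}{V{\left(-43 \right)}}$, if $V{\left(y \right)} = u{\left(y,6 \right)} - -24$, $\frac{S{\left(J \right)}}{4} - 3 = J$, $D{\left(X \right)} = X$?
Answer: $\frac{4139393}{62281} \approx 66.463$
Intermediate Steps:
$u{\left(M,K \right)} = \frac{5 + K}{M}$
$S{\left(J \right)} = 12 + 4 J$
$V{\left(y \right)} = 24 + \frac{11}{y}$ ($V{\left(y \right)} = \frac{5 + 6}{y} - -24 = \frac{1}{y} 11 + 24 = \frac{11}{y} + 24 = 24 + \frac{11}{y}$)
$\frac{D{\left(32 \right)}}{S{\left(58 \right)}} + \frac{1575}{V{\left(-43 \right)}} = \frac{32}{12 + 4 \cdot 58} + \frac{1575}{24 + \frac{11}{-43}} = \frac{32}{12 + 232} + \frac{1575}{24 + 11 \left(- \frac{1}{43}\right)} = \frac{32}{244} + \frac{1575}{24 - \frac{11}{43}} = 32 \cdot \frac{1}{244} + \frac{1575}{\frac{1021}{43}} = \frac{8}{61} + 1575 \cdot \frac{43}{1021} = \frac{8}{61} + \frac{67725}{1021} = \frac{4139393}{62281}$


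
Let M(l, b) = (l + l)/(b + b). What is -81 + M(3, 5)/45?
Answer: -6074/75 ≈ -80.987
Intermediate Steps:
M(l, b) = l/b (M(l, b) = (2*l)/((2*b)) = (2*l)*(1/(2*b)) = l/b)
-81 + M(3, 5)/45 = -81 + (3/5)/45 = -81 + (3*(⅕))/45 = -81 + (1/45)*(⅗) = -81 + 1/75 = -6074/75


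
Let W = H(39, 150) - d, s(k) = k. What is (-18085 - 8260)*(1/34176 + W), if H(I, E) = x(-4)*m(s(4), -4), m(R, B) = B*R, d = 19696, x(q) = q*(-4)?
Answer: 17964116771095/34176 ≈ 5.2564e+8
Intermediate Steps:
x(q) = -4*q
H(I, E) = -256 (H(I, E) = (-4*(-4))*(-4*4) = 16*(-16) = -256)
W = -19952 (W = -256 - 1*19696 = -256 - 19696 = -19952)
(-18085 - 8260)*(1/34176 + W) = (-18085 - 8260)*(1/34176 - 19952) = -26345*(1/34176 - 19952) = -26345*(-681879551/34176) = 17964116771095/34176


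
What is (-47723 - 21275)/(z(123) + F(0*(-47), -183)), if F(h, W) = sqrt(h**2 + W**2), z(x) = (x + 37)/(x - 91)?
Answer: -34499/94 ≈ -367.01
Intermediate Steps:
z(x) = (37 + x)/(-91 + x)
F(h, W) = sqrt(W**2 + h**2)
(-47723 - 21275)/(z(123) + F(0*(-47), -183)) = (-47723 - 21275)/((37 + 123)/(-91 + 123) + sqrt((-183)**2 + (0*(-47))**2)) = -68998/(160/32 + sqrt(33489 + 0**2)) = -68998/((1/32)*160 + sqrt(33489 + 0)) = -68998/(5 + sqrt(33489)) = -68998/(5 + 183) = -68998/188 = -68998*1/188 = -34499/94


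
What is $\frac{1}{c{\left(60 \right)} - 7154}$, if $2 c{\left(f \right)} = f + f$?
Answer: $- \frac{1}{7094} \approx -0.00014096$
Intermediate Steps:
$c{\left(f \right)} = f$ ($c{\left(f \right)} = \frac{f + f}{2} = \frac{2 f}{2} = f$)
$\frac{1}{c{\left(60 \right)} - 7154} = \frac{1}{60 - 7154} = \frac{1}{-7094} = - \frac{1}{7094}$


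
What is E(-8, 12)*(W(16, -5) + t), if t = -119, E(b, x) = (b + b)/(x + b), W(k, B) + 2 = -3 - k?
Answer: 560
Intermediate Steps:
W(k, B) = -5 - k (W(k, B) = -2 + (-3 - k) = -5 - k)
E(b, x) = 2*b/(b + x) (E(b, x) = (2*b)/(b + x) = 2*b/(b + x))
E(-8, 12)*(W(16, -5) + t) = (2*(-8)/(-8 + 12))*((-5 - 1*16) - 119) = (2*(-8)/4)*((-5 - 16) - 119) = (2*(-8)*(¼))*(-21 - 119) = -4*(-140) = 560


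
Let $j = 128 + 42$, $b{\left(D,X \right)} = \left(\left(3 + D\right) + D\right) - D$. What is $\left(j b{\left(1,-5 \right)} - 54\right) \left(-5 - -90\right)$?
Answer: $53210$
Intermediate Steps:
$b{\left(D,X \right)} = 3 + D$ ($b{\left(D,X \right)} = \left(3 + 2 D\right) - D = 3 + D$)
$j = 170$
$\left(j b{\left(1,-5 \right)} - 54\right) \left(-5 - -90\right) = \left(170 \left(3 + 1\right) - 54\right) \left(-5 - -90\right) = \left(170 \cdot 4 - 54\right) \left(-5 + 90\right) = \left(680 - 54\right) 85 = 626 \cdot 85 = 53210$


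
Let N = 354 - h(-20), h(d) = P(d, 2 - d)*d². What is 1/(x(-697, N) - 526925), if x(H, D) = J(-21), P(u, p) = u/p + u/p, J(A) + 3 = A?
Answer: -1/526949 ≈ -1.8977e-6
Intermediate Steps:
J(A) = -3 + A
P(u, p) = 2*u/p
h(d) = 2*d³/(2 - d) (h(d) = (2*d/(2 - d))*d² = 2*d³/(2 - d))
N = 11894/11 (N = 354 - (-2)*(-20)³/(-2 - 20) = 354 - (-2)*(-8000)/(-22) = 354 - (-2)*(-8000)*(-1)/22 = 354 - 1*(-8000/11) = 354 + 8000/11 = 11894/11 ≈ 1081.3)
x(H, D) = -24 (x(H, D) = -3 - 21 = -24)
1/(x(-697, N) - 526925) = 1/(-24 - 526925) = 1/(-526949) = -1/526949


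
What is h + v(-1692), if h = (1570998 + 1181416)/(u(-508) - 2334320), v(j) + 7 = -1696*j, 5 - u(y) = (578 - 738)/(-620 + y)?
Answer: 944503493446501/329138435 ≈ 2.8696e+6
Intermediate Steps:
u(y) = 5 + 160/(-620 + y) (u(y) = 5 - (578 - 738)/(-620 + y) = 5 - (-160)/(-620 + y) = 5 + 160/(-620 + y))
v(j) = -7 - 1696*j
h = -388090374/329138435 (h = (1570998 + 1181416)/(5*(-588 - 508)/(-620 - 508) - 2334320) = 2752414/(5*(-1096)/(-1128) - 2334320) = 2752414/(5*(-1/1128)*(-1096) - 2334320) = 2752414/(685/141 - 2334320) = 2752414/(-329138435/141) = 2752414*(-141/329138435) = -388090374/329138435 ≈ -1.1791)
h + v(-1692) = -388090374/329138435 + (-7 - 1696*(-1692)) = -388090374/329138435 + (-7 + 2869632) = -388090374/329138435 + 2869625 = 944503493446501/329138435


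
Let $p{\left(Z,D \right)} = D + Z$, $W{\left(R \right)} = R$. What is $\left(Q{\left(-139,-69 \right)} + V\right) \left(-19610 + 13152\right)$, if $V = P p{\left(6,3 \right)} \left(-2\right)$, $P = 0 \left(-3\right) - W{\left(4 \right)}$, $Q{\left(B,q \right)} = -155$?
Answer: $536014$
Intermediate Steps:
$P = -4$ ($P = 0 \left(-3\right) - 4 = 0 - 4 = -4$)
$V = 72$ ($V = - 4 \left(3 + 6\right) \left(-2\right) = \left(-4\right) 9 \left(-2\right) = \left(-36\right) \left(-2\right) = 72$)
$\left(Q{\left(-139,-69 \right)} + V\right) \left(-19610 + 13152\right) = \left(-155 + 72\right) \left(-19610 + 13152\right) = \left(-83\right) \left(-6458\right) = 536014$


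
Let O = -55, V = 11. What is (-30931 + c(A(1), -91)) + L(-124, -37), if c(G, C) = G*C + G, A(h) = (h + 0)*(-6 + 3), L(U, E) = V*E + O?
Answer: -31123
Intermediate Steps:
L(U, E) = -55 + 11*E (L(U, E) = 11*E - 55 = -55 + 11*E)
A(h) = -3*h (A(h) = h*(-3) = -3*h)
c(G, C) = G + C*G (c(G, C) = C*G + G = G + C*G)
(-30931 + c(A(1), -91)) + L(-124, -37) = (-30931 + (-3*1)*(1 - 91)) + (-55 + 11*(-37)) = (-30931 - 3*(-90)) + (-55 - 407) = (-30931 + 270) - 462 = -30661 - 462 = -31123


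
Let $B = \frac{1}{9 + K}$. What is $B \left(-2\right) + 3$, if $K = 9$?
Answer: $\frac{26}{9} \approx 2.8889$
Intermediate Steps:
$B = \frac{1}{18}$ ($B = \frac{1}{9 + 9} = \frac{1}{18} \approx 0.055556$)
$B \left(-2\right) + 3 = \frac{1}{18} \left(-2\right) + 3 = - \frac{1}{9} + 3 = \frac{26}{9}$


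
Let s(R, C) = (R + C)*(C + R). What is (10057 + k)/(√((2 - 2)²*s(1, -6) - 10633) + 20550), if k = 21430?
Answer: 647057850/422313133 - 220409*I*√217/422313133 ≈ 1.5322 - 0.0076882*I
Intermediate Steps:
s(R, C) = (C + R)² (s(R, C) = (C + R)*(C + R) = (C + R)²)
(10057 + k)/(√((2 - 2)²*s(1, -6) - 10633) + 20550) = (10057 + 21430)/(√((2 - 2)²*(-6 + 1)² - 10633) + 20550) = 31487/(√(0²*(-5)² - 10633) + 20550) = 31487/(√(0*25 - 10633) + 20550) = 31487/(√(0 - 10633) + 20550) = 31487/(√(-10633) + 20550) = 31487/(7*I*√217 + 20550) = 31487/(20550 + 7*I*√217)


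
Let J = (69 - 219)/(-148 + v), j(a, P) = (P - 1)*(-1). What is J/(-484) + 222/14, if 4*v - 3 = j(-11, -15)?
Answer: 2564971/161777 ≈ 15.855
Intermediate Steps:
j(a, P) = 1 - P (j(a, P) = (-1 + P)*(-1) = 1 - P)
v = 19/4 (v = ¾ + (1 - 1*(-15))/4 = ¾ + (1 + 15)/4 = ¾ + (¼)*16 = ¾ + 4 = 19/4 ≈ 4.7500)
J = 200/191 (J = (69 - 219)/(-148 + 19/4) = -150/(-573/4) = -150*(-4/573) = 200/191 ≈ 1.0471)
J/(-484) + 222/14 = (200/191)/(-484) + 222/14 = (200/191)*(-1/484) + 222*(1/14) = -50/23111 + 111/7 = 2564971/161777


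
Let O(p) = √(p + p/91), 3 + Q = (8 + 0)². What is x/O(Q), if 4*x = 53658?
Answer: 26829*√127673/5612 ≈ 1708.2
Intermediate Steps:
Q = 61 (Q = -3 + (8 + 0)² = -3 + 8² = -3 + 64 = 61)
x = 26829/2 (x = (¼)*53658 = 26829/2 ≈ 13415.)
O(p) = 2*√2093*√p/91 (O(p) = √(p + p*(1/91)) = √(p + p/91) = √(92*p/91) = 2*√2093*√p/91)
x/O(Q) = 26829/(2*((2*√2093*√61/91))) = 26829/(2*((2*√127673/91))) = 26829*(√127673/2806)/2 = 26829*√127673/5612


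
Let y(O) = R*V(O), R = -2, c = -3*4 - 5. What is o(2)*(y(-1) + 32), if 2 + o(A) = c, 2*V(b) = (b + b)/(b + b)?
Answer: -589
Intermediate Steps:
V(b) = ½ (V(b) = ((b + b)/(b + b))/2 = ((2*b)/((2*b)))/2 = ((2*b)*(1/(2*b)))/2 = (½)*1 = ½)
c = -17 (c = -12 - 5 = -17)
y(O) = -1 (y(O) = -2*½ = -1)
o(A) = -19 (o(A) = -2 - 17 = -19)
o(2)*(y(-1) + 32) = -19*(-1 + 32) = -19*31 = -589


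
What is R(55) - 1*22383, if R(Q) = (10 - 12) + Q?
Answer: -22330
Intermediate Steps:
R(Q) = -2 + Q
R(55) - 1*22383 = (-2 + 55) - 1*22383 = 53 - 22383 = -22330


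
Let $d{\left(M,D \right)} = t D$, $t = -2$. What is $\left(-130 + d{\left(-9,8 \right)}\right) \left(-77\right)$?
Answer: $11242$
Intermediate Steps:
$d{\left(M,D \right)} = - 2 D$
$\left(-130 + d{\left(-9,8 \right)}\right) \left(-77\right) = \left(-130 - 16\right) \left(-77\right) = \left(-146\right) \left(-77\right) = 11242$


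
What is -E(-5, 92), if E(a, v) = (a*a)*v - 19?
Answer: -2281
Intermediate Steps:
E(a, v) = -19 + v*a**2 (E(a, v) = a**2*v - 19 = v*a**2 - 19 = -19 + v*a**2)
-E(-5, 92) = -(-19 + 92*(-5)**2) = -(-19 + 92*25) = -(-19 + 2300) = -1*2281 = -2281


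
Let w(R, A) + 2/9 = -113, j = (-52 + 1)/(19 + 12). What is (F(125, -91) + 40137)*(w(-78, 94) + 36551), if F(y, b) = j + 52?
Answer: 408550275520/279 ≈ 1.4643e+9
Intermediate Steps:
j = -51/31 ≈ -1.6452
F(y, b) = 1561/31 (F(y, b) = -51/31 + 52 = 1561/31)
w(R, A) = -1019/9 (w(R, A) = -2/9 - 113 = -1019/9)
(F(125, -91) + 40137)*(w(-78, 94) + 36551) = (1561/31 + 40137)*(-1019/9 + 36551) = (1245808/31)*(327940/9) = 408550275520/279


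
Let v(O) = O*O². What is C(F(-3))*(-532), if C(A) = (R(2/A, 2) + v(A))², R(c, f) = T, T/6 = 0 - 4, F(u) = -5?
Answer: -11810932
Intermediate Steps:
v(O) = O³
T = -24 (T = 6*(0 - 4) = 6*(-4) = -24)
R(c, f) = -24
C(A) = (-24 + A³)²
C(F(-3))*(-532) = (-24 + (-5)³)²*(-532) = (-24 - 125)²*(-532) = (-149)²*(-532) = 22201*(-532) = -11810932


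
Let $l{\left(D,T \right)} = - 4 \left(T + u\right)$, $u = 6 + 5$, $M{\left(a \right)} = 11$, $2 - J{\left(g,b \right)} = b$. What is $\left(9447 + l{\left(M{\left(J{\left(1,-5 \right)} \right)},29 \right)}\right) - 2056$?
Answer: $7231$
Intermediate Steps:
$J{\left(g,b \right)} = 2 - b$
$u = 11$
$l{\left(D,T \right)} = -44 - 4 T$ ($l{\left(D,T \right)} = - 4 \left(T + 11\right) = - 4 \left(11 + T\right) = -44 - 4 T$)
$\left(9447 + l{\left(M{\left(J{\left(1,-5 \right)} \right)},29 \right)}\right) - 2056 = \left(9447 - 160\right) - 2056 = 9287 - 2056 = 7231$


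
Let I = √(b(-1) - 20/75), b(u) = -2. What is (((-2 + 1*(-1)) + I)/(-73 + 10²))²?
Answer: (45 - I*√510)²/164025 ≈ 0.0092364 - 0.012391*I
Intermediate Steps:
I = I*√510/15 (I = √(-2 - 20/75) = √(-2 - 20*1/75) = √(-2 - 4/15) = √(-34/15) = I*√510/15 ≈ 1.5055*I)
(((-2 + 1*(-1)) + I)/(-73 + 10²))² = (((-2 + 1*(-1)) + I*√510/15)/(-73 + 10²))² = (((-2 - 1) + I*√510/15)/(-73 + 100))² = ((-3 + I*√510/15)/27)² = ((-3 + I*√510/15)*(1/27))² = (-⅑ + I*√510/405)²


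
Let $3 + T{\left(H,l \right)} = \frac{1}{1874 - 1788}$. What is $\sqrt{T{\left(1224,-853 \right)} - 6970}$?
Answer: $\frac{i \sqrt{51572222}}{86} \approx 83.504 i$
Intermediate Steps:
$T{\left(H,l \right)} = - \frac{257}{86}$ ($T{\left(H,l \right)} = -3 + \frac{1}{1874 - 1788} = -3 + \frac{1}{86} = - \frac{257}{86}$)
$\sqrt{T{\left(1224,-853 \right)} - 6970} = \sqrt{- \frac{257}{86} - 6970} = \sqrt{- \frac{599677}{86}} = \frac{i \sqrt{51572222}}{86}$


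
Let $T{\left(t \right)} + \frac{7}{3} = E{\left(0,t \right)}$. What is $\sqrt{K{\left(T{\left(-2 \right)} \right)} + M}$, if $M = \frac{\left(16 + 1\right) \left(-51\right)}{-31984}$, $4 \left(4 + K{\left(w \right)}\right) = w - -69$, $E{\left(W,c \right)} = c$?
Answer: $\frac{\sqrt{7016591949}}{23988} \approx 3.492$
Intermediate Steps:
$T{\left(t \right)} = - \frac{7}{3} + t$
$K{\left(w \right)} = \frac{53}{4} + \frac{w}{4}$ ($K{\left(w \right)} = -4 + \frac{w - -69}{4} = -4 + \frac{w + 69}{4} = -4 + \frac{69 + w}{4} = -4 + \left(\frac{69}{4} + \frac{w}{4}\right) = \frac{53}{4} + \frac{w}{4}$)
$M = \frac{867}{31984}$ ($M = 17 \left(-51\right) \left(- \frac{1}{31984}\right) = \left(-867\right) \left(- \frac{1}{31984}\right) = \frac{867}{31984} \approx 0.027107$)
$\sqrt{K{\left(T{\left(-2 \right)} \right)} + M} = \sqrt{\left(\frac{53}{4} + \frac{- \frac{7}{3} - 2}{4}\right) + \frac{867}{31984}} = \sqrt{\left(\frac{53}{4} + \frac{1}{4} \left(- \frac{13}{3}\right)\right) + \frac{867}{31984}} = \sqrt{\left(\frac{53}{4} - \frac{13}{12}\right) + \frac{867}{31984}} = \sqrt{\frac{73}{6} + \frac{867}{31984}} = \sqrt{\frac{1170017}{95952}} = \frac{\sqrt{7016591949}}{23988}$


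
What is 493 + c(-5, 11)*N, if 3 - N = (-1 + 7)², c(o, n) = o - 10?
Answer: 988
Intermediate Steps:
c(o, n) = -10 + o
N = -33 (N = 3 - (-1 + 7)² = 3 - 1*6² = 3 - 1*36 = 3 - 36 = -33)
493 + c(-5, 11)*N = 493 + (-10 - 5)*(-33) = 493 - 15*(-33) = 493 + 495 = 988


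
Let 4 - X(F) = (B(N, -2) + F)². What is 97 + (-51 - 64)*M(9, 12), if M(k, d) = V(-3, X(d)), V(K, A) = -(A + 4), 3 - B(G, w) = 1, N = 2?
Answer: -21523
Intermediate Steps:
B(G, w) = 2 (B(G, w) = 3 - 1*1 = 3 - 1 = 2)
X(F) = 4 - (2 + F)²
V(K, A) = -4 - A (V(K, A) = -(4 + A) = -4 - A)
M(k, d) = -8 + (2 + d)² (M(k, d) = -4 - (4 - (2 + d)²) = -4 + (-4 + (2 + d)²) = -8 + (2 + d)²)
97 + (-51 - 64)*M(9, 12) = 97 + (-51 - 64)*(-8 + (2 + 12)²) = 97 - 115*(-8 + 14²) = 97 - 115*(-8 + 196) = 97 - 115*188 = 97 - 21620 = -21523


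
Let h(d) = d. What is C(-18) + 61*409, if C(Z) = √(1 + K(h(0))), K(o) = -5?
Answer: 24949 + 2*I ≈ 24949.0 + 2.0*I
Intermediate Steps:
C(Z) = 2*I (C(Z) = √(1 - 5) = √(-4) = 2*I)
C(-18) + 61*409 = 2*I + 61*409 = 2*I + 24949 = 24949 + 2*I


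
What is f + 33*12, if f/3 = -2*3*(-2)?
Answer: 432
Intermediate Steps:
f = 36 (f = 3*(-2*3*(-2)) = 3*(-6*(-2)) = 3*12 = 36)
f + 33*12 = 36 + 33*12 = 36 + 396 = 432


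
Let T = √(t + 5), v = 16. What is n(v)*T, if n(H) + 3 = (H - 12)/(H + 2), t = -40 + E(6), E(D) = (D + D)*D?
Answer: -25*√37/9 ≈ -16.897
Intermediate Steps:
E(D) = 2*D² (E(D) = (2*D)*D = 2*D²)
t = 32 (t = -40 + 2*6² = -40 + 2*36 = -40 + 72 = 32)
n(H) = -3 + (-12 + H)/(2 + H) (n(H) = -3 + (H - 12)/(H + 2) = -3 + (-12 + H)/(2 + H))
T = √37 (T = √(32 + 5) = √37 ≈ 6.0828)
n(v)*T = (2*(-9 - 1*16)/(2 + 16))*√37 = (2*(-9 - 16)/18)*√37 = (2*(1/18)*(-25))*√37 = -25*√37/9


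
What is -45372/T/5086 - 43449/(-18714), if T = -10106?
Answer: 186174106891/80156921402 ≈ 2.3226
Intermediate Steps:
-45372/T/5086 - 43449/(-18714) = -45372/(-10106)/5086 - 43449/(-18714) = -45372*(-1/10106)*(1/5086) - 43449*(-1/18714) = (22686/5053)*(1/5086) + 14483/6238 = 11343/12849779 + 14483/6238 = 186174106891/80156921402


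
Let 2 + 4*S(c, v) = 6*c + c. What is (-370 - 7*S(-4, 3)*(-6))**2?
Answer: 469225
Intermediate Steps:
S(c, v) = -1/2 + 7*c/4 (S(c, v) = -1/2 + (6*c + c)/4 = -1/2 + (7*c)/4 = -1/2 + 7*c/4)
(-370 - 7*S(-4, 3)*(-6))**2 = (-370 - 7*(-1/2 + (7/4)*(-4))*(-6))**2 = (-370 - 7*(-1/2 - 7)*(-6))**2 = (-370 - 7*(-15/2)*(-6))**2 = (-370 + (105/2)*(-6))**2 = (-370 - 315)**2 = (-685)**2 = 469225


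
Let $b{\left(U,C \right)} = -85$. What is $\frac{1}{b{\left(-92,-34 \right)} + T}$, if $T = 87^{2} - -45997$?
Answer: $\frac{1}{53481} \approx 1.8698 \cdot 10^{-5}$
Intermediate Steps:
$T = 53566$ ($T = 7569 + 45997 = 53566$)
$\frac{1}{b{\left(-92,-34 \right)} + T} = \frac{1}{-85 + 53566} = \frac{1}{53481}$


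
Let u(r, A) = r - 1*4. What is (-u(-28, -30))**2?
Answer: 1024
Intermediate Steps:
u(r, A) = -4 + r (u(r, A) = r - 4 = -4 + r)
(-u(-28, -30))**2 = (-(-4 - 28))**2 = (-1*(-32))**2 = 32**2 = 1024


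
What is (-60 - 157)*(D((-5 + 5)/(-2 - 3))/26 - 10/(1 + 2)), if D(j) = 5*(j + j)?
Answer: 2170/3 ≈ 723.33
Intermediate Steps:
D(j) = 10*j (D(j) = 5*(2*j) = 10*j)
(-60 - 157)*(D((-5 + 5)/(-2 - 3))/26 - 10/(1 + 2)) = (-60 - 157)*((10*((-5 + 5)/(-2 - 3)))/26 - 10/(1 + 2)) = -217*((10*(0/(-5)))*(1/26) - 10/(1*3)) = -217*((10*(0*(-⅕)))*(1/26) - 10/3) = -217*((10*0)*(1/26) - 10*⅓) = -217*(0*(1/26) - 10/3) = -217*(0 - 10/3) = -217*(-10/3) = 2170/3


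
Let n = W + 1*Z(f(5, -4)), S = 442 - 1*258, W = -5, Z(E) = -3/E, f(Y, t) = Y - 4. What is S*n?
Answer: -1472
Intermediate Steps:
f(Y, t) = -4 + Y
S = 184 (S = 442 - 258 = 184)
n = -8 (n = -5 + 1*(-3/(-4 + 5)) = -5 + 1*(-3/1) = -5 + 1*(-3*1) = -5 + 1*(-3) = -5 - 3 = -8)
S*n = 184*(-8) = -1472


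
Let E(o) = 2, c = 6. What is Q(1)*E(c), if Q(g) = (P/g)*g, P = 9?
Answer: 18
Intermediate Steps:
Q(g) = 9 (Q(g) = (9/g)*g = 9)
Q(1)*E(c) = 9*2 = 18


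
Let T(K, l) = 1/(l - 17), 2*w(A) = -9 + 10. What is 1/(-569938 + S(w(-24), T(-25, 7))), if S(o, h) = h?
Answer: -10/5699381 ≈ -1.7546e-6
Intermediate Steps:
w(A) = 1/2 (w(A) = (-9 + 10)/2 = (1/2)*1 = 1/2)
T(K, l) = 1/(-17 + l)
1/(-569938 + S(w(-24), T(-25, 7))) = 1/(-569938 + 1/(-17 + 7)) = 1/(-569938 + 1/(-10)) = 1/(-569938 - 1/10) = 1/(-5699381/10) = -10/5699381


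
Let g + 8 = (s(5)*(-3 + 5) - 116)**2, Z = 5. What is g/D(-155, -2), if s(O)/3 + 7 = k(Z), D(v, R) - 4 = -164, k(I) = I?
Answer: -2047/20 ≈ -102.35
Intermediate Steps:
D(v, R) = -160 (D(v, R) = 4 - 164 = -160)
s(O) = -6 (s(O) = -21 + 3*5 = -21 + 15 = -6)
g = 16376 (g = -8 + (-6*(-3 + 5) - 116)**2 = -8 + (-6*2 - 116)**2 = -8 + (-12 - 116)**2 = -8 + (-128)**2 = -8 + 16384 = 16376)
g/D(-155, -2) = 16376/(-160) = 16376*(-1/160) = -2047/20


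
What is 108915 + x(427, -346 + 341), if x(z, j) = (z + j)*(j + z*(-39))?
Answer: -6920761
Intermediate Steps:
x(z, j) = (j + z)*(j - 39*z)
108915 + x(427, -346 + 341) = 108915 + ((-346 + 341)² - 39*427² - 38*(-346 + 341)*427) = 108915 + ((-5)² - 39*182329 - 38*(-5)*427) = 108915 + (25 - 7110831 + 81130) = 108915 - 7029676 = -6920761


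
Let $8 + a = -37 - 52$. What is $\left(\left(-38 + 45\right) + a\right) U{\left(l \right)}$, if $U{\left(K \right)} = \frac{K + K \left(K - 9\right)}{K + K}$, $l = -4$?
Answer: $540$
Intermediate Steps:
$a = -97$ ($a = -8 - 89 = -97$)
$U{\left(K \right)} = \frac{K + K \left(-9 + K\right)}{2 K}$
$\left(\left(-38 + 45\right) + a\right) U{\left(l \right)} = \left(\left(-38 + 45\right) - 97\right) \left(-4 + \frac{1}{2} \left(-4\right)\right) = \left(7 - 97\right) \left(-4 - 2\right) = \left(-90\right) \left(-6\right) = 540$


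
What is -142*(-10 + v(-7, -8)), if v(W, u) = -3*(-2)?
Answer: 568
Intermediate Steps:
v(W, u) = 6
-142*(-10 + v(-7, -8)) = -142*(-10 + 6) = -142*(-4) = 568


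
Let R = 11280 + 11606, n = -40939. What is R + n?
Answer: -18053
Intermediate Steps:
R = 22886
R + n = 22886 - 40939 = -18053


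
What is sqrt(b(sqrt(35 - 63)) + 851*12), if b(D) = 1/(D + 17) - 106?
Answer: sqrt((171803 + 20212*I*sqrt(7))/(17 + 2*I*sqrt(7))) ≈ 100.53 - 0.e-4*I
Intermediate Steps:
b(D) = -106 + 1/(17 + D) (b(D) = 1/(17 + D) - 106 = -106 + 1/(17 + D))
sqrt(b(sqrt(35 - 63)) + 851*12) = sqrt((-1801 - 106*sqrt(35 - 63))/(17 + sqrt(35 - 63)) + 851*12) = sqrt((-1801 - 212*I*sqrt(7))/(17 + sqrt(-28)) + 10212) = sqrt((-1801 - 212*I*sqrt(7))/(17 + 2*I*sqrt(7)) + 10212) = sqrt(10212 + (-1801 - 212*I*sqrt(7))/(17 + 2*I*sqrt(7)))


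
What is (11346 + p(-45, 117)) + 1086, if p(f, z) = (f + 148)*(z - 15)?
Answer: 22938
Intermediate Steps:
p(f, z) = (-15 + z)*(148 + f) (p(f, z) = (148 + f)*(-15 + z) = (-15 + z)*(148 + f))
(11346 + p(-45, 117)) + 1086 = (11346 + (-2220 - 15*(-45) + 148*117 - 45*117)) + 1086 = (11346 + (-2220 + 675 + 17316 - 5265)) + 1086 = (11346 + 10506) + 1086 = 21852 + 1086 = 22938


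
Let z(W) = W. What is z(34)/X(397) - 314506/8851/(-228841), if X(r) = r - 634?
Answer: -68791499572/480036790767 ≈ -0.14330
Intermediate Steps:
X(r) = -634 + r
z(34)/X(397) - 314506/8851/(-228841) = 34/(-634 + 397) - 314506/8851/(-228841) = 34/(-237) - 314506*1/8851*(-1/228841) = 34*(-1/237) - 314506/8851*(-1/228841) = -34/237 + 314506/2025471691 = -68791499572/480036790767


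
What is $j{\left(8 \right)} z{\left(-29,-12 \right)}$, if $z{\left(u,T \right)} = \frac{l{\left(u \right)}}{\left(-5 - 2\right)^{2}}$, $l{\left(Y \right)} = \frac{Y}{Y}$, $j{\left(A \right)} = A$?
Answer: $\frac{8}{49} \approx 0.16327$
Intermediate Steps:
$l{\left(Y \right)} = 1$
$z{\left(u,T \right)} = \frac{1}{49}$ ($z{\left(u,T \right)} = 1 \frac{1}{\left(-5 - 2\right)^{2}} = 1 \frac{1}{\left(-7\right)^{2}} = 1 \cdot \frac{1}{49} = \frac{1}{49}$)
$j{\left(8 \right)} z{\left(-29,-12 \right)} = 8 \cdot \frac{1}{49} = \frac{8}{49}$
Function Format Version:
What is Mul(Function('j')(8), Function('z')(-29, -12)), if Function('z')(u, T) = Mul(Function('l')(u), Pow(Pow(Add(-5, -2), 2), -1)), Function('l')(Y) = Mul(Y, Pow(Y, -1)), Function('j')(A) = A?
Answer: Rational(8, 49) ≈ 0.16327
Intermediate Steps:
Function('l')(Y) = 1
Function('z')(u, T) = Rational(1, 49) (Function('z')(u, T) = Mul(1, Pow(Pow(Add(-5, -2), 2), -1)) = Mul(1, Pow(Pow(-7, 2), -1)) = Mul(1, Pow(49, -1)) = Mul(1, Rational(1, 49)) = Rational(1, 49))
Mul(Function('j')(8), Function('z')(-29, -12)) = Mul(8, Rational(1, 49)) = Rational(8, 49)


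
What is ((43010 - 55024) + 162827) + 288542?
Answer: 439355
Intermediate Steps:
((43010 - 55024) + 162827) + 288542 = (-12014 + 162827) + 288542 = 150813 + 288542 = 439355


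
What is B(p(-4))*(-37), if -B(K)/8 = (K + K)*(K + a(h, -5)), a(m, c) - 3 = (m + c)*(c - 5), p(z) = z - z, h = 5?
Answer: 0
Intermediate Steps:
p(z) = 0
a(m, c) = 3 + (-5 + c)*(c + m) (a(m, c) = 3 + (m + c)*(c - 5) = 3 + (c + m)*(-5 + c) = 3 + (-5 + c)*(c + m))
B(K) = -16*K*(3 + K) (B(K) = -8*(K + K)*(K + (3 + (-5)**2 - 5*(-5) - 5*5 - 5*5)) = -8*2*K*(K + (3 + 25 + 25 - 25 - 25)) = -8*2*K*(K + 3) = -8*2*K*(3 + K) = -16*K*(3 + K))
B(p(-4))*(-37) = -16*0*(3 + 0)*(-37) = -16*0*3*(-37) = 0*(-37) = 0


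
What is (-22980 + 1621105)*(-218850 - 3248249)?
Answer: -5540857589375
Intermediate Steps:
(-22980 + 1621105)*(-218850 - 3248249) = 1598125*(-3467099) = -5540857589375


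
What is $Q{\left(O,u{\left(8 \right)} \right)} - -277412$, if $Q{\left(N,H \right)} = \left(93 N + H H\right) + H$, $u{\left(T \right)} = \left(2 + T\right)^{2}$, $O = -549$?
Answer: $236455$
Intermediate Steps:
$Q{\left(N,H \right)} = H + H^{2} + 93 N$ ($Q{\left(N,H \right)} = \left(93 N + H^{2}\right) + H = \left(H^{2} + 93 N\right) + H = H + H^{2} + 93 N$)
$Q{\left(O,u{\left(8 \right)} \right)} - -277412 = \left(\left(2 + 8\right)^{2} + \left(\left(2 + 8\right)^{2}\right)^{2} + 93 \left(-549\right)\right) - -277412 = \left(10^{2} + \left(10^{2}\right)^{2} - 51057\right) + 277412 = \left(100 + 100^{2} - 51057\right) + 277412 = \left(100 + 10000 - 51057\right) + 277412 = -40957 + 277412 = 236455$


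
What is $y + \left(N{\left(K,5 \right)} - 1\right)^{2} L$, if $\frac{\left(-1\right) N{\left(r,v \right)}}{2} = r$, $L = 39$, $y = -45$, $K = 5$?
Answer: $4674$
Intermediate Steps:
$N{\left(r,v \right)} = - 2 r$
$y + \left(N{\left(K,5 \right)} - 1\right)^{2} L = -45 + \left(\left(-2\right) 5 - 1\right)^{2} \cdot 39 = -45 + \left(-10 - 1\right)^{2} \cdot 39 = -45 + \left(-11\right)^{2} \cdot 39 = -45 + 121 \cdot 39 = -45 + 4719 = 4674$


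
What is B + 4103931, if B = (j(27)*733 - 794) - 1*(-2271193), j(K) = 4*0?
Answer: 6374330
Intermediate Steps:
j(K) = 0
B = 2270399 (B = (0*733 - 794) - 1*(-2271193) = (0 - 794) + 2271193 = -794 + 2271193 = 2270399)
B + 4103931 = 2270399 + 4103931 = 6374330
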